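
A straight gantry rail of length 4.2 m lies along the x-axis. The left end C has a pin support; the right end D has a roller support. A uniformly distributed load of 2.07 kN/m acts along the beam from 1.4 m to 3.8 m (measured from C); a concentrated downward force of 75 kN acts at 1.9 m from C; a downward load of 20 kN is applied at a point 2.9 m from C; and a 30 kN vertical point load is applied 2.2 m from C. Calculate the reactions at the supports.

Resultant of the distributed load: 2.07 × 2.4 = 4.968 kN at 2.6 m from C.
Taking moments about C: D_y·4.2 − (2.07·2.4)·2.6 − 75·1.9 − 20·2.9 − 30·2.2 = 0 → D_y = 279.4168/4.2 = 66.5278 ≈ 66.53 kN.
ΣF_y = 0: C_y + 66.5278 − 2.07·2.4 − 75 − 20 − 30 = 0 → C_y = 63.44 kN.
ΣF_x = 0: no horizontal applied forces, so C_x = 0.

C_x = 0, C_y = 63.44 kN, D_y = 66.53 kN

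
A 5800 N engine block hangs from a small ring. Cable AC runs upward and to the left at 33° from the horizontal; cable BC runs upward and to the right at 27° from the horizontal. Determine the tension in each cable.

ΣF_x = 0: −T_AC·cos33° + T_BC·cos27° = 0 → T_BC = 0.941262·T_AC.
ΣF_y = 0: T_AC·sin33° + T_BC·sin27° = 5800.
Substitute: T_AC·(0.544639 + 0.941262·0.45399) = 5800 → T_AC = 5967.31 ≈ 5967 N.
Then T_BC = 0.941262 × 5967.31 = 5617 N.

T_AC = 5967 N, T_BC = 5617 N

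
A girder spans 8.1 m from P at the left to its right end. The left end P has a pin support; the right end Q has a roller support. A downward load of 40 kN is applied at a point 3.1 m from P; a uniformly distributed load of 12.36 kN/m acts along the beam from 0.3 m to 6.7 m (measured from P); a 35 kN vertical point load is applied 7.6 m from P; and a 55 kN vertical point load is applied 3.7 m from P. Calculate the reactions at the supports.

Resultant of the distributed load: 12.36 × 6.4 = 79.104 kN at 3.5 m from P.
Taking moments about P: Q_y·8.1 − 40·3.1 − (12.36·6.4)·3.5 − 35·7.6 − 55·3.7 = 0 → Q_y = 870.364/8.1 = 107.452 ≈ 107.5 kN.
ΣF_y = 0: P_y + 107.452 − 40 − 12.36·6.4 − 35 − 55 = 0 → P_y = 101.7 kN.
ΣF_x = 0: no horizontal applied forces, so P_x = 0.

P_x = 0, P_y = 101.7 kN, Q_y = 107.5 kN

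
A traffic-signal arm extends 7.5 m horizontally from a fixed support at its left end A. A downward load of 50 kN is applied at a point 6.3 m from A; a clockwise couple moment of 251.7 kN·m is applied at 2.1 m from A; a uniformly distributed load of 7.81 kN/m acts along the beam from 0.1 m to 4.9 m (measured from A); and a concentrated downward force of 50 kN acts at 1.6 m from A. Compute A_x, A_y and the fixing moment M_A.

A_x = 0, A_y = 137.5 kN, M_A = 740.4 kN·m

Resultant of the distributed load: 7.81 × 4.8 = 37.488 kN at 2.5 m from A.
ΣF_x = 0: A_x = 0.
ΣF_y = 0: A_y − 50 − 7.81·4.8 − 50 = 0 → A_y = 137.5 kN.
ΣM about A: M_A − 50·6.3 − 251.7 − (7.81·4.8)·2.5 − 50·1.6 = 0 → M_A = 740.4 kN·m.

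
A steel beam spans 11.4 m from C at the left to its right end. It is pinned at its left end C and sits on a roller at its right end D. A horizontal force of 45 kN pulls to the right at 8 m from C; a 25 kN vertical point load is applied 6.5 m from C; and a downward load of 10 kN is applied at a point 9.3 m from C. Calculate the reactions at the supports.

Moments about C: D_y·11.4 − 25·6.5 − 10·9.3 = 0 → D_y = 255.5/11.4 = 22.4123 ≈ 22.41 kN.
ΣF_y = 0: C_y + 22.4123 − 25 − 10 = 0 → C_y = 12.59 kN.
ΣF_x = 0: C_x + 45 = 0 → C_x = -45.00 kN.

C_x = -45.00 kN, C_y = 12.59 kN, D_y = 22.41 kN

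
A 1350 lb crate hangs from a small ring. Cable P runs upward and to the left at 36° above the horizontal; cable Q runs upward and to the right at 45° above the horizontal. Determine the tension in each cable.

T_P = 966.5 lb, T_Q = 1106 lb

ΣF_x = 0: −T_P·cos36° + T_Q·cos45° = 0 → T_Q = 1.14412·T_P.
ΣF_y = 0: T_P·sin36° + T_Q·sin45° = 1350.
Substitute: T_P·(0.587785 + 1.14412·0.707107) = 1350 → T_P = 966.495 ≈ 966.5 lb.
Then T_Q = 1.14412 × 966.495 = 1106 lb.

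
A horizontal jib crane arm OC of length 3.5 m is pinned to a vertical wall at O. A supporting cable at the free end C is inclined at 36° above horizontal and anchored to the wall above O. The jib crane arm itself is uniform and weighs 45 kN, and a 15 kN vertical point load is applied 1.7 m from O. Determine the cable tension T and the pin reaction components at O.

T = 50.67 kN, O_x = 41.00 kN, O_y = 30.21 kN

ΣM about O: T·sin36°·3.5 − 45·1.75 − 15·1.7 = 0 → T = 104.25/(3.5·0.587785) = 50.6745 ≈ 50.67 kN.
ΣF_x = 0: O_x − T·cos36° = 0 → O_x = 50.6745 × 0.809017 = 41.00 kN.
ΣF_y = 0: O_y + T·sin36° − 45 − 15 = 0 → O_y = 60 − 50.6745 × 0.587785 = 30.21 kN.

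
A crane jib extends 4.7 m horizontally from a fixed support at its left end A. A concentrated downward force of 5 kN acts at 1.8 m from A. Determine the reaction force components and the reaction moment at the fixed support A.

A_x = 0, A_y = 5.000 kN, M_A = 9.000 kN·m

ΣF_x = 0: A_x = 0.
ΣF_y = 0: A_y − 5 = 0 → A_y = 5.000 kN.
ΣM about A: M_A − 5·1.8 = 0 → M_A = 9.000 kN·m.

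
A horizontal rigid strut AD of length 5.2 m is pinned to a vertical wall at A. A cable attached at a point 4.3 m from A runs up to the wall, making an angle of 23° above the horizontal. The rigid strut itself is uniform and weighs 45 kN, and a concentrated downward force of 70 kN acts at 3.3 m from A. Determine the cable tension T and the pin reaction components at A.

ΣM about A: T·sin23°·4.3 − 45·2.6 − 70·3.3 = 0 → T = 348/(4.3·0.390731) = 207.125 ≈ 207.1 kN.
ΣF_x = 0: A_x − T·cos23° = 0 → A_x = 207.125 × 0.920505 = 190.7 kN.
ΣF_y = 0: A_y + T·sin23° − 45 − 70 = 0 → A_y = 115 − 207.125 × 0.390731 = 34.07 kN.

T = 207.1 kN, A_x = 190.7 kN, A_y = 34.07 kN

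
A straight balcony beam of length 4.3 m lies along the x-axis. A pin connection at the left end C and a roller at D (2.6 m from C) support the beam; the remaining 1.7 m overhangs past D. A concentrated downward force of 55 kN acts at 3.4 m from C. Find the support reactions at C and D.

Taking moments about C: D_y·2.6 − 55·3.4 = 0 → D_y = 187/2.6 = 71.9231 ≈ 71.92 kN.
ΣF_y = 0: C_y + 71.9231 − 55 = 0 → C_y = -16.92 kN.
ΣF_x = 0: no horizontal applied forces, so C_x = 0.

C_x = 0, C_y = -16.92 kN, D_y = 71.92 kN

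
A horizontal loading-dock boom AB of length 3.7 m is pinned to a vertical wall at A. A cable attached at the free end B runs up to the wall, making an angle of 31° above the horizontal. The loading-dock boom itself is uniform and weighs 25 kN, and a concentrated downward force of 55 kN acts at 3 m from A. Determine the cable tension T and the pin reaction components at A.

ΣM about A: T·sin31°·3.7 − 25·1.85 − 55·3 = 0 → T = 211.25/(3.7·0.515038) = 110.855 ≈ 110.9 kN.
ΣF_x = 0: A_x − T·cos31° = 0 → A_x = 110.855 × 0.857167 = 95.02 kN.
ΣF_y = 0: A_y + T·sin31° − 25 − 55 = 0 → A_y = 80 − 110.855 × 0.515038 = 22.91 kN.

T = 110.9 kN, A_x = 95.02 kN, A_y = 22.91 kN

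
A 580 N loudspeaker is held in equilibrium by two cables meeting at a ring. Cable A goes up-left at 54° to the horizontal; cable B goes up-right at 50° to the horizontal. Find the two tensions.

T_A = 384.2 N, T_B = 351.4 N

ΣF_x = 0: −T_A·cos54° + T_B·cos50° = 0 → T_B = 0.914432·T_A.
ΣF_y = 0: T_A·sin54° + T_B·sin50° = 580.
Substitute: T_A·(0.809017 + 0.914432·0.766044) = 580 → T_A = 384.23 ≈ 384.2 N.
Then T_B = 0.914432 × 384.23 = 351.4 N.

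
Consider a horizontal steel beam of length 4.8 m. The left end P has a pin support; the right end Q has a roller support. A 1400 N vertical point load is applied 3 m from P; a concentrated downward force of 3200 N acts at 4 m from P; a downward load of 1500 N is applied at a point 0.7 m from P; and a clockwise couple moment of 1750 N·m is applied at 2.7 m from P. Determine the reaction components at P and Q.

ΣM about P: Q_y·4.8 − 1400·3 − 3200·4 − 1500·0.7 − 1750 = 0 → Q_y = 19800/4.8 = 4125 N.
ΣF_y = 0: P_y + 4125 − 1400 − 3200 − 1500 = 0 → P_y = 1975 N.
ΣF_x = 0: no horizontal applied forces, so P_x = 0.

P_x = 0, P_y = 1975 N, Q_y = 4125 N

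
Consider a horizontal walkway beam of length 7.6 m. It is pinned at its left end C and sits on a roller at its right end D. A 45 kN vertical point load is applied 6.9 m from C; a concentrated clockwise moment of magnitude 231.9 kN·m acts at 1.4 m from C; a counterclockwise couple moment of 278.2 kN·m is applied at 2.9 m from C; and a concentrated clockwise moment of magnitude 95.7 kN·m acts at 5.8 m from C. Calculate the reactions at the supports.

Moments about C: D_y·7.6 − 45·6.9 − 231.9 + 278.2 − 95.7 = 0 → D_y = 359.9/7.6 = 47.3553 ≈ 47.36 kN.
ΣF_y = 0: C_y + 47.3553 − 45 = 0 → C_y = -2.355 kN.
ΣF_x = 0: no horizontal applied forces, so C_x = 0.

C_x = 0, C_y = -2.355 kN, D_y = 47.36 kN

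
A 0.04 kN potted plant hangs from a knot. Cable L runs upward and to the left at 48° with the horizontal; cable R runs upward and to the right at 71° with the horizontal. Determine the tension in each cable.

T_L = 0.01489 kN, T_R = 0.03060 kN

ΣF_x = 0: −T_L·cos48° + T_R·cos71° = 0 → T_R = 2.05527·T_L.
ΣF_y = 0: T_L·sin48° + T_R·sin71° = 0.04.
Substitute: T_L·(0.743145 + 2.05527·0.945519) = 0.04 → T_L = 0.0148896 ≈ 0.01489 kN.
Then T_R = 2.05527 × 0.0148896 = 0.03060 kN.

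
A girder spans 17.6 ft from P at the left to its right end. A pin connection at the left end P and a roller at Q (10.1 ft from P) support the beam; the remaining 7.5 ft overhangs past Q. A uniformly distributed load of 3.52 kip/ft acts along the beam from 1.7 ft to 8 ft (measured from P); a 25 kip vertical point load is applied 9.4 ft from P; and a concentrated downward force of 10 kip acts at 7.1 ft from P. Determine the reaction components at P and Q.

P_x = 0, P_y = 16.23 kip, Q_y = 40.95 kip

Resultant of the distributed load: 3.52 × 6.3 = 22.176 kip at 4.85 ft from P.
Taking moments about P: Q_y·10.1 − (3.52·6.3)·4.85 − 25·9.4 − 10·7.1 = 0 → Q_y = 413.5536/10.1 = 40.9459 ≈ 40.95 kip.
ΣF_y = 0: P_y + 40.9459 − 3.52·6.3 − 25 − 10 = 0 → P_y = 16.23 kip.
ΣF_x = 0: no horizontal applied forces, so P_x = 0.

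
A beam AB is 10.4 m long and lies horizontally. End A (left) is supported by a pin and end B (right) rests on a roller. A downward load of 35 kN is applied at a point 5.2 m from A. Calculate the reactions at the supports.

A_x = 0, A_y = 17.50 kN, B_y = 17.50 kN

Taking moments about A: B_y·10.4 − 35·5.2 = 0 → B_y = 182/10.4 = 17.50 kN.
ΣF_y = 0: A_y + 17.5 − 35 = 0 → A_y = 17.50 kN.
ΣF_x = 0: no horizontal applied forces, so A_x = 0.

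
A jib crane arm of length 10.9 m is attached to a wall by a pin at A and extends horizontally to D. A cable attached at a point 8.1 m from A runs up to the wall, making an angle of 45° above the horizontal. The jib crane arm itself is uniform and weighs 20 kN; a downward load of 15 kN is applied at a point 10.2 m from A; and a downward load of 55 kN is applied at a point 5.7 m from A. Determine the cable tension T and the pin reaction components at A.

ΣM about A: T·sin45°·8.1 − 20·5.45 − 15·10.2 − 55·5.7 = 0 → T = 575.5/(8.1·0.707107) = 100.479 ≈ 100.5 kN.
ΣF_x = 0: A_x − T·cos45° = 0 → A_x = 100.479 × 0.707107 = 71.05 kN.
ΣF_y = 0: A_y + T·sin45° − 20 − 15 − 55 = 0 → A_y = 90 − 100.479 × 0.707107 = 18.95 kN.

T = 100.5 kN, A_x = 71.05 kN, A_y = 18.95 kN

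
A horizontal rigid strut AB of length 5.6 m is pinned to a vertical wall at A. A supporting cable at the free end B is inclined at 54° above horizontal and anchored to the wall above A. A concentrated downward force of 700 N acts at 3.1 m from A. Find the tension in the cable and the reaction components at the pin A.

ΣM about A: T·sin54°·5.6 − 700·3.1 = 0 → T = 2170/(5.6·0.809017) = 478.976 ≈ 479.0 N.
ΣF_x = 0: A_x − T·cos54° = 0 → A_x = 478.976 × 0.587785 = 281.5 N.
ΣF_y = 0: A_y + T·sin54° − 700 = 0 → A_y = 700 − 478.976 × 0.809017 = 312.5 N.

T = 479.0 N, A_x = 281.5 N, A_y = 312.5 N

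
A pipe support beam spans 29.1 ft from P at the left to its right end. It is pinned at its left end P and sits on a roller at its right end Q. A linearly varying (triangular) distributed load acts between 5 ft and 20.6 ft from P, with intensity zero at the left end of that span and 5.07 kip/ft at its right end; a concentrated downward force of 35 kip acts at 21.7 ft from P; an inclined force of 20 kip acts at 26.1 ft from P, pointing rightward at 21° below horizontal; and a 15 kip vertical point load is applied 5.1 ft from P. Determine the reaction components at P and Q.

Resultant of the triangular load: ½ × 5.07 × 15.6 = 39.546 kip, acting at 15.4 ft from P (one-third of the span from the peak).
Moments about P: Q_y·29.1 − (½·5.07·15.6)·15.4 − 35·21.7 − 20·sin21°·26.1 − 15·5.1 = 0 → Q_y = 1632.08/29.1 = 56.0852 ≈ 56.09 kip.
ΣF_y = 0: P_y + 56.0852 − ½·5.07·15.6 − 35 − 20·sin21° − 15 = 0 → P_y = 40.63 kip.
ΣF_x = 0: P_x + 20·cos21° = 0 → P_x = -18.67 kip.

P_x = -18.67 kip, P_y = 40.63 kip, Q_y = 56.09 kip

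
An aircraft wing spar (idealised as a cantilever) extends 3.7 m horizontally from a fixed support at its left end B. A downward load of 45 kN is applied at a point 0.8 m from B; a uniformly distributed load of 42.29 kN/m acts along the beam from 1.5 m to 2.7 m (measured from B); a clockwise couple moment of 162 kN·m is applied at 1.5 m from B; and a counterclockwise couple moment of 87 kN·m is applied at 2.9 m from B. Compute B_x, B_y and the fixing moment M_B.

Resultant of the distributed load: 42.29 × 1.2 = 50.748 kN at 2.1 m from B.
ΣF_x = 0: B_x = 0.
ΣF_y = 0: B_y − 45 − 42.29·1.2 = 0 → B_y = 95.75 kN.
ΣM about B: M_B − 45·0.8 − (42.29·1.2)·2.1 − 162 + 87 = 0 → M_B = 217.6 kN·m.

B_x = 0, B_y = 95.75 kN, M_B = 217.6 kN·m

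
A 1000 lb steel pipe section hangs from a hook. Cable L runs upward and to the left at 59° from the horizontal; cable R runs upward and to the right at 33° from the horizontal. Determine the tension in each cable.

ΣF_x = 0: −T_L·cos59° + T_R·cos33° = 0 → T_R = 0.614112·T_L.
ΣF_y = 0: T_L·sin59° + T_R·sin33° = 1000.
Substitute: T_L·(0.857167 + 0.614112·0.544639) = 1000 → T_L = 839.182 ≈ 839.2 lb.
Then T_R = 0.614112 × 839.182 = 515.4 lb.

T_L = 839.2 lb, T_R = 515.4 lb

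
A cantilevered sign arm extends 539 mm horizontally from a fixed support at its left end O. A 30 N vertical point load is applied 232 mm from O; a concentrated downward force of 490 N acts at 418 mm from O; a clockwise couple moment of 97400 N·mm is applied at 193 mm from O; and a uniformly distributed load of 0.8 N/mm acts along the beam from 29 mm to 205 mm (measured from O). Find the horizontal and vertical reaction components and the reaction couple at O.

O_x = 0, O_y = 660.8 N, M_O = 325700 N·mm

Resultant of the distributed load: 0.8 × 176 = 140.8 N at 117 mm from O.
ΣF_x = 0: O_x = 0.
ΣF_y = 0: O_y − 30 − 490 − 0.8·176 = 0 → O_y = 660.8 N.
ΣM about O: M_O − 30·232 − 490·418 − 97400 − (0.8·176)·117 = 0 → M_O = 325700 N·mm.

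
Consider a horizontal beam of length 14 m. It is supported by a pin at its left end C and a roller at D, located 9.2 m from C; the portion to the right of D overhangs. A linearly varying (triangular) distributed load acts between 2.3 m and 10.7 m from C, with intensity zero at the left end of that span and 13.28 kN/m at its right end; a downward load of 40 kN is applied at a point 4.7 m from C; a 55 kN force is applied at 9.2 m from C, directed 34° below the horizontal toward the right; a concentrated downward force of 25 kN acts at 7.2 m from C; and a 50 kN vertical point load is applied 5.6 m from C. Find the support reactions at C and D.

Resultant of the triangular load: ½ × 13.28 × 8.4 = 55.776 kN, acting at 7.9 m from C (one-third of the span from the peak).
ΣM about C: D_y·9.2 − (½·13.28·8.4)·7.9 − 40·4.7 − 55·sin34°·9.2 − 25·7.2 − 50·5.6 = 0 → D_y = 1371.58/9.2 = 149.085 ≈ 149.1 kN.
ΣF_y = 0: C_y + 149.085 − ½·13.28·8.4 − 40 − 55·sin34° − 25 − 50 = 0 → C_y = 52.45 kN.
ΣF_x = 0: C_x + 55·cos34° = 0 → C_x = -45.60 kN.

C_x = -45.60 kN, C_y = 52.45 kN, D_y = 149.1 kN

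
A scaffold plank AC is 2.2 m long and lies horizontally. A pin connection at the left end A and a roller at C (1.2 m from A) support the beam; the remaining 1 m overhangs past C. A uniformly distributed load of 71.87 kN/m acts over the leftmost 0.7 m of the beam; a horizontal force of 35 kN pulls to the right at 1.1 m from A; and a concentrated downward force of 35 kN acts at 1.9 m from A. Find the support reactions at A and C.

Resultant of the distributed load: 71.87 × 0.7 = 50.309 kN at 0.35 m from A.
ΣM about A: C_y·1.2 − (71.87·0.7)·0.35 − 35·1.9 = 0 → C_y = 84.10815/1.2 = 70.0901 ≈ 70.09 kN.
ΣF_y = 0: A_y + 70.0901 − 71.87·0.7 − 35 = 0 → A_y = 15.22 kN.
ΣF_x = 0: A_x + 35 = 0 → A_x = -35.00 kN.

A_x = -35.00 kN, A_y = 15.22 kN, C_y = 70.09 kN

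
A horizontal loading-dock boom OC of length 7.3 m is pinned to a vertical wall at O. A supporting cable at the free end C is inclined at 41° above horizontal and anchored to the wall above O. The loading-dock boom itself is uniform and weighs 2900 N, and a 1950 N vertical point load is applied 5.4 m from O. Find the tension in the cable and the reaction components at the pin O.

T = 4409 N, O_x = 3327 N, O_y = 1958 N

ΣM about O: T·sin41°·7.3 − 2900·3.65 − 1950·5.4 = 0 → T = 21115/(7.3·0.656059) = 4408.85 ≈ 4409 N.
ΣF_x = 0: O_x − T·cos41° = 0 → O_x = 4408.85 × 0.75471 = 3327 N.
ΣF_y = 0: O_y + T·sin41° − 2900 − 1950 = 0 → O_y = 4850 − 4408.85 × 0.656059 = 1958 N.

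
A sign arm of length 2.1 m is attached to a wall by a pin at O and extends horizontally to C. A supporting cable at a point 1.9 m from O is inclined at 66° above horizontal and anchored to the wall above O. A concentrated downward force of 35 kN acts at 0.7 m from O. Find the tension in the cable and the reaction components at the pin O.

T = 14.12 kN, O_x = 5.741 kN, O_y = 22.11 kN

ΣM about O: T·sin66°·1.9 − 35·0.7 = 0 → T = 24.5/(1.9·0.913545) = 14.1151 ≈ 14.12 kN.
ΣF_x = 0: O_x − T·cos66° = 0 → O_x = 14.1151 × 0.406737 = 5.741 kN.
ΣF_y = 0: O_y + T·sin66° − 35 = 0 → O_y = 35 − 14.1151 × 0.913545 = 22.11 kN.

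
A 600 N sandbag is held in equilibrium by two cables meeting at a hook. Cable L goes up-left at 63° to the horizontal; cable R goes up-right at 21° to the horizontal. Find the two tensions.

T_L = 563.2 N, T_R = 273.9 N

ΣF_x = 0: −T_L·cos63° + T_R·cos21° = 0 → T_R = 0.48629·T_L.
ΣF_y = 0: T_L·sin63° + T_R·sin21° = 600.
Substitute: T_L·(0.891007 + 0.48629·0.358368) = 600 → T_L = 563.233 ≈ 563.2 N.
Then T_R = 0.48629 × 563.233 = 273.9 N.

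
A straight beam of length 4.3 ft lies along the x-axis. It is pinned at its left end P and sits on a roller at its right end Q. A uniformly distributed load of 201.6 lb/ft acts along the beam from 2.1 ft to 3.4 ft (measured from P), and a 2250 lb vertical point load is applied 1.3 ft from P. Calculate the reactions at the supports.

Resultant of the distributed load: 201.6 × 1.3 = 262.08 lb at 2.75 ft from P.
Moments about P: Q_y·4.3 − (201.6·1.3)·2.75 − 2250·1.3 = 0 → Q_y = 3645.72/4.3 = 847.842 ≈ 847.8 lb.
ΣF_y = 0: P_y + 847.842 − 201.6·1.3 − 2250 = 0 → P_y = 1664 lb.
ΣF_x = 0: no horizontal applied forces, so P_x = 0.

P_x = 0, P_y = 1664 lb, Q_y = 847.8 lb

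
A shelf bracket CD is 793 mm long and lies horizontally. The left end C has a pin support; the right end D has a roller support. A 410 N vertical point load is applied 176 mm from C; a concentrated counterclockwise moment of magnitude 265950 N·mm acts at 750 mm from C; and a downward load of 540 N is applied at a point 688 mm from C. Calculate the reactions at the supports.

Taking moments about C: D_y·793 − 410·176 + 265950 − 540·688 = 0 → D_y = 177730/793 = 224.124 ≈ 224.1 N.
ΣF_y = 0: C_y + 224.124 − 410 − 540 = 0 → C_y = 725.9 N.
ΣF_x = 0: no horizontal applied forces, so C_x = 0.

C_x = 0, C_y = 725.9 N, D_y = 224.1 N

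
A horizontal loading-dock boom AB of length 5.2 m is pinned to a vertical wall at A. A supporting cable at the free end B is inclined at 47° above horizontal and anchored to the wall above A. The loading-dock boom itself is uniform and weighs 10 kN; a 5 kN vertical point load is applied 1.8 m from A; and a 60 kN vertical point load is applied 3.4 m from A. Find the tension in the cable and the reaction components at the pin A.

T = 62.84 kN, A_x = 42.86 kN, A_y = 29.04 kN

ΣM about A: T·sin47°·5.2 − 10·2.6 − 5·1.8 − 60·3.4 = 0 → T = 239/(5.2·0.731354) = 62.8444 ≈ 62.84 kN.
ΣF_x = 0: A_x − T·cos47° = 0 → A_x = 62.8444 × 0.681998 = 42.86 kN.
ΣF_y = 0: A_y + T·sin47° − 10 − 5 − 60 = 0 → A_y = 75 − 62.8444 × 0.731354 = 29.04 kN.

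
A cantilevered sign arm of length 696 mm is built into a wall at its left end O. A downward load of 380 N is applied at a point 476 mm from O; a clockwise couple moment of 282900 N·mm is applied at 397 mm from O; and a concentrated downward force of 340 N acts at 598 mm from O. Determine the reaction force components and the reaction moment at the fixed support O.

O_x = 0, O_y = 720.0 N, M_O = 667100 N·mm

ΣF_x = 0: O_x = 0.
ΣF_y = 0: O_y − 380 − 340 = 0 → O_y = 720.0 N.
ΣM about O: M_O − 380·476 − 282900 − 340·598 = 0 → M_O = 667100 N·mm.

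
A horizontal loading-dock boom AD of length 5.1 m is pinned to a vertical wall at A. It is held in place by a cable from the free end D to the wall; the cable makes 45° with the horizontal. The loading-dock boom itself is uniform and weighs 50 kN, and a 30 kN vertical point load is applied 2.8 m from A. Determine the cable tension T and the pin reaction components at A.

ΣM about A: T·sin45°·5.1 − 50·2.55 − 30·2.8 = 0 → T = 211.5/(5.1·0.707107) = 58.6483 ≈ 58.65 kN.
ΣF_x = 0: A_x − T·cos45° = 0 → A_x = 58.6483 × 0.707107 = 41.47 kN.
ΣF_y = 0: A_y + T·sin45° − 50 − 30 = 0 → A_y = 80 − 58.6483 × 0.707107 = 38.53 kN.

T = 58.65 kN, A_x = 41.47 kN, A_y = 38.53 kN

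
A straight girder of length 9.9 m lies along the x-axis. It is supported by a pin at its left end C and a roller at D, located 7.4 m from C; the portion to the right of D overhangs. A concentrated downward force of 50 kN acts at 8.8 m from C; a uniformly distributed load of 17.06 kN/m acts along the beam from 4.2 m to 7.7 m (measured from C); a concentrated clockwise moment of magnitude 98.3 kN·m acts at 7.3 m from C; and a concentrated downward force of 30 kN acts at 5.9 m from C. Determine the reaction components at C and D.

C_x = 0, C_y = -4.962 kN, D_y = 144.7 kN

Resultant of the distributed load: 17.06 × 3.5 = 59.71 kN at 5.95 m from C.
ΣM about C: D_y·7.4 − 50·8.8 − (17.06·3.5)·5.95 − 98.3 − 30·5.9 = 0 → D_y = 1070.5745/7.4 = 144.672 ≈ 144.7 kN.
ΣF_y = 0: C_y + 144.672 − 50 − 17.06·3.5 − 30 = 0 → C_y = -4.962 kN.
ΣF_x = 0: no horizontal applied forces, so C_x = 0.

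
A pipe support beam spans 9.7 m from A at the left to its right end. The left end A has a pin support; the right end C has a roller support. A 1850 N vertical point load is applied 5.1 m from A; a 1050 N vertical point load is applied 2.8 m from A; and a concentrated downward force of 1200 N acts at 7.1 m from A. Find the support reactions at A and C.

ΣM about A: C_y·9.7 − 1850·5.1 − 1050·2.8 − 1200·7.1 = 0 → C_y = 20895/9.7 = 2154.12 ≈ 2154 N.
ΣF_y = 0: A_y + 2154.12 − 1850 − 1050 − 1200 = 0 → A_y = 1946 N.
ΣF_x = 0: no horizontal applied forces, so A_x = 0.

A_x = 0, A_y = 1946 N, C_y = 2154 N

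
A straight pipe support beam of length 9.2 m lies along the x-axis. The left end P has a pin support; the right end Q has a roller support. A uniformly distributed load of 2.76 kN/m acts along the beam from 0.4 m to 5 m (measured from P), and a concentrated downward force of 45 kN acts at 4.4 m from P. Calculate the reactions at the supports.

Resultant of the distributed load: 2.76 × 4.6 = 12.696 kN at 2.7 m from P.
ΣM about P: Q_y·9.2 − (2.76·4.6)·2.7 − 45·4.4 = 0 → Q_y = 232.2792/9.2 = 25.2477 ≈ 25.25 kN.
ΣF_y = 0: P_y + 25.2477 − 2.76·4.6 − 45 = 0 → P_y = 32.45 kN.
ΣF_x = 0: no horizontal applied forces, so P_x = 0.

P_x = 0, P_y = 32.45 kN, Q_y = 25.25 kN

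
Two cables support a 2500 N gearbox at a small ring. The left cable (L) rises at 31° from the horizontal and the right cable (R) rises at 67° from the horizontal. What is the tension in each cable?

ΣF_x = 0: −T_L·cos31° + T_R·cos67° = 0 → T_R = 2.19375·T_L.
ΣF_y = 0: T_L·sin31° + T_R·sin67° = 2500.
Substitute: T_L·(0.515038 + 2.19375·0.920505) = 2500 → T_L = 986.428 ≈ 986.4 N.
Then T_R = 2.19375 × 986.428 = 2164 N.

T_L = 986.4 N, T_R = 2164 N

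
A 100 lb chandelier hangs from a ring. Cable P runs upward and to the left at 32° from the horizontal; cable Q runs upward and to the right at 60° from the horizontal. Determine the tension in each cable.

T_P = 50.03 lb, T_Q = 84.86 lb

ΣF_x = 0: −T_P·cos32° + T_Q·cos60° = 0 → T_Q = 1.6961·T_P.
ΣF_y = 0: T_P·sin32° + T_Q·sin60° = 100.
Substitute: T_P·(0.529919 + 1.6961·0.866025) = 100 → T_P = 50.0304 ≈ 50.03 lb.
Then T_Q = 1.6961 × 50.0304 = 84.86 lb.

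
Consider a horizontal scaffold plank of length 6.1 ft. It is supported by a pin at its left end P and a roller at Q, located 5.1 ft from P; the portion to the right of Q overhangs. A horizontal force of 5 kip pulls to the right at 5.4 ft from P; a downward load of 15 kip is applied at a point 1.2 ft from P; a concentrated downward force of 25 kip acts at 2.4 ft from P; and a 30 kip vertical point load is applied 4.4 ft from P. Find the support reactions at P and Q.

P_x = -5.000 kip, P_y = 28.82 kip, Q_y = 41.18 kip

Taking moments about P: Q_y·5.1 − 15·1.2 − 25·2.4 − 30·4.4 = 0 → Q_y = 210/5.1 = 41.1765 ≈ 41.18 kip.
ΣF_y = 0: P_y + 41.1765 − 15 − 25 − 30 = 0 → P_y = 28.82 kip.
ΣF_x = 0: P_x + 5 = 0 → P_x = -5.000 kip.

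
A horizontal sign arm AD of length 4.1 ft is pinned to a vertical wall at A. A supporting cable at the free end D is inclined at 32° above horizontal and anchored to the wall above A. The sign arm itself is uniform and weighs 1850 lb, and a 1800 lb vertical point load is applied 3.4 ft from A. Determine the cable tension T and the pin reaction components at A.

T = 4562 lb, A_x = 3869 lb, A_y = 1232 lb

ΣM about A: T·sin32°·4.1 − 1850·2.05 − 1800·3.4 = 0 → T = 9912.5/(4.1·0.529919) = 4562.36 ≈ 4562 lb.
ΣF_x = 0: A_x − T·cos32° = 0 → A_x = 4562.36 × 0.848048 = 3869 lb.
ΣF_y = 0: A_y + T·sin32° − 1850 − 1800 = 0 → A_y = 3650 − 4562.36 × 0.529919 = 1232 lb.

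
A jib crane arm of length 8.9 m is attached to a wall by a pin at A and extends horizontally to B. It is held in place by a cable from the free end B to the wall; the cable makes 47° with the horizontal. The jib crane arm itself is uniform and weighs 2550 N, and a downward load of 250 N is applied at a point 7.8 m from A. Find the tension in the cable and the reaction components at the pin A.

ΣM about A: T·sin47°·8.9 − 2550·4.45 − 250·7.8 = 0 → T = 13297.5/(8.9·0.731354) = 2042.92 ≈ 2043 N.
ΣF_x = 0: A_x − T·cos47° = 0 → A_x = 2042.92 × 0.681998 = 1393 N.
ΣF_y = 0: A_y + T·sin47° − 2550 − 250 = 0 → A_y = 2800 − 2042.92 × 0.731354 = 1306 N.

T = 2043 N, A_x = 1393 N, A_y = 1306 N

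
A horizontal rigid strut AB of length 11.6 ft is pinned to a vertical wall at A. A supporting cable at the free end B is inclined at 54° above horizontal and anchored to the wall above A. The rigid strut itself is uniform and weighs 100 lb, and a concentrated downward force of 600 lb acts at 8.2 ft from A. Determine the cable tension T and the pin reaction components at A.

T = 586.1 lb, A_x = 344.5 lb, A_y = 225.9 lb

ΣM about A: T·sin54°·11.6 − 100·5.8 − 600·8.2 = 0 → T = 5500/(11.6·0.809017) = 586.067 ≈ 586.1 lb.
ΣF_x = 0: A_x − T·cos54° = 0 → A_x = 586.067 × 0.587785 = 344.5 lb.
ΣF_y = 0: A_y + T·sin54° − 100 − 600 = 0 → A_y = 700 − 586.067 × 0.809017 = 225.9 lb.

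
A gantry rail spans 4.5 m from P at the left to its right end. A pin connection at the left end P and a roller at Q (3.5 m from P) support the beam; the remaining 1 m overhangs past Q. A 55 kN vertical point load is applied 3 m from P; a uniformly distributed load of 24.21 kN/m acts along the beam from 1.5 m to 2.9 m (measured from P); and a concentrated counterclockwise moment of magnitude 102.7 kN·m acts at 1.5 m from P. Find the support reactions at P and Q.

Resultant of the distributed load: 24.21 × 1.4 = 33.894 kN at 2.2 m from P.
Moments about P: Q_y·3.5 − 55·3 − (24.21·1.4)·2.2 + 102.7 = 0 → Q_y = 136.8668/3.5 = 39.1048 ≈ 39.10 kN.
ΣF_y = 0: P_y + 39.1048 − 55 − 24.21·1.4 = 0 → P_y = 49.79 kN.
ΣF_x = 0: no horizontal applied forces, so P_x = 0.

P_x = 0, P_y = 49.79 kN, Q_y = 39.10 kN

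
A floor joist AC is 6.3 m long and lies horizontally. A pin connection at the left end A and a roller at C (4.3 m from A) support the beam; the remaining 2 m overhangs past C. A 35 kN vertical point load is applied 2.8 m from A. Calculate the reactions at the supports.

ΣM about A: C_y·4.3 − 35·2.8 = 0 → C_y = 98/4.3 = 22.7907 ≈ 22.79 kN.
ΣF_y = 0: A_y + 22.7907 − 35 = 0 → A_y = 12.21 kN.
ΣF_x = 0: no horizontal applied forces, so A_x = 0.

A_x = 0, A_y = 12.21 kN, C_y = 22.79 kN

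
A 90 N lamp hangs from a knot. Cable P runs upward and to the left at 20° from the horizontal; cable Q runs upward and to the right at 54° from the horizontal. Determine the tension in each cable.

ΣF_x = 0: −T_P·cos20° + T_Q·cos54° = 0 → T_Q = 1.5987·T_P.
ΣF_y = 0: T_P·sin20° + T_Q·sin54° = 90.
Substitute: T_P·(0.34202 + 1.5987·0.809017) = 90 → T_P = 55.0326 ≈ 55.03 N.
Then T_Q = 1.5987 × 55.0326 = 87.98 N.

T_P = 55.03 N, T_Q = 87.98 N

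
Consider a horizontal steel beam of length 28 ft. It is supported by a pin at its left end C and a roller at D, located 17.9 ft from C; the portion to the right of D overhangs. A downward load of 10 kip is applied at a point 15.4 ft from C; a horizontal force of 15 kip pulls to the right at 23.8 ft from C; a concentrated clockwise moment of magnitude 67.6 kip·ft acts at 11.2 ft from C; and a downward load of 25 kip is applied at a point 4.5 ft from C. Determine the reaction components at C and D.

Taking moments about C: D_y·17.9 − 10·15.4 − 67.6 − 25·4.5 = 0 → D_y = 334.1/17.9 = 18.6648 ≈ 18.66 kip.
ΣF_y = 0: C_y + 18.6648 − 10 − 25 = 0 → C_y = 16.34 kip.
ΣF_x = 0: C_x + 15 = 0 → C_x = -15.00 kip.

C_x = -15.00 kip, C_y = 16.34 kip, D_y = 18.66 kip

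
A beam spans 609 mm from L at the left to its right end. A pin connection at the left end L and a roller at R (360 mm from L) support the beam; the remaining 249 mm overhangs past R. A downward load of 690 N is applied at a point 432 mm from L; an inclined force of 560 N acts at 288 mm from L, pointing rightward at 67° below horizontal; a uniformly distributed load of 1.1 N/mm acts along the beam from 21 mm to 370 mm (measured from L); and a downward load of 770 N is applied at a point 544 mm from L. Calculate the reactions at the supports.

L_x = -218.8 N, L_y = -253.0 N, R_y = 2612 N

Resultant of the distributed load: 1.1 × 349 = 383.9 N at 195.5 mm from L.
Moments about L: R_y·360 − 690·432 − 560·sin67°·288 − (1.1·349)·195.5 − 770·544 = 0 → R_y = 940471/360 = 2612.42 ≈ 2612 N.
ΣF_y = 0: L_y + 2612.42 − 690 − 560·sin67° − 1.1·349 − 770 = 0 → L_y = -253.0 N.
ΣF_x = 0: L_x + 560·cos67° = 0 → L_x = -218.8 N.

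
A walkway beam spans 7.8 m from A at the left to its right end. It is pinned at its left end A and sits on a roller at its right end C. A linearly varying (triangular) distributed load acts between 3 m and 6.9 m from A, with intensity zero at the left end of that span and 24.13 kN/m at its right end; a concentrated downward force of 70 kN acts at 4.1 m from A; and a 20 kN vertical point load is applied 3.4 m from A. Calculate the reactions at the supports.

A_x = 0, A_y = 57.76 kN, C_y = 79.29 kN

Resultant of the triangular load: ½ × 24.13 × 3.9 = 47.0535 kN, acting at 5.6 m from A (one-third of the span from the peak).
Taking moments about A: C_y·7.8 − (½·24.13·3.9)·5.6 − 70·4.1 − 20·3.4 = 0 → C_y = 618.4996/7.8 = 79.2948 ≈ 79.29 kN.
ΣF_y = 0: A_y + 79.2948 − ½·24.13·3.9 − 70 − 20 = 0 → A_y = 57.76 kN.
ΣF_x = 0: no horizontal applied forces, so A_x = 0.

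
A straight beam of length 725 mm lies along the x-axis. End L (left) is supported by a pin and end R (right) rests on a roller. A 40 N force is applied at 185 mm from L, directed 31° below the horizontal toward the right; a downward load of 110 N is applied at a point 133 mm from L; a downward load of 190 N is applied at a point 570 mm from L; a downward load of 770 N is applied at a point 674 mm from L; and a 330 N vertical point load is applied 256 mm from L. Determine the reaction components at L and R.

L_x = -34.29 N, L_y = 413.4 N, R_y = 1007 N

Moments about L: R_y·725 − 40·sin31°·185 − 110·133 − 190·570 − 770·674 − 330·256 = 0 → R_y = 730201/725 = 1007.17 ≈ 1007 N.
ΣF_y = 0: L_y + 1007.17 − 40·sin31° − 110 − 190 − 770 − 330 = 0 → L_y = 413.4 N.
ΣF_x = 0: L_x + 40·cos31° = 0 → L_x = -34.29 N.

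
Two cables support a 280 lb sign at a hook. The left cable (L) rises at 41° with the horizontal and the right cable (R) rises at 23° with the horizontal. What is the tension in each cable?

ΣF_x = 0: −T_L·cos41° + T_R·cos23° = 0 → T_R = 0.819887·T_L.
ΣF_y = 0: T_L·sin41° + T_R·sin23° = 280.
Substitute: T_L·(0.656059 + 0.819887·0.390731) = 280 → T_L = 286.764 ≈ 286.8 lb.
Then T_R = 0.819887 × 286.764 = 235.1 lb.

T_L = 286.8 lb, T_R = 235.1 lb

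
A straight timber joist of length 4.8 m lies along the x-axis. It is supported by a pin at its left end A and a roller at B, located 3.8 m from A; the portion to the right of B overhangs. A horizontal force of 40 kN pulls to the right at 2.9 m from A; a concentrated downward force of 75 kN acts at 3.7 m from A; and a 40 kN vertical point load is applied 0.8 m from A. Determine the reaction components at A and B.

A_x = -40.00 kN, A_y = 33.55 kN, B_y = 81.45 kN

Taking moments about A: B_y·3.8 − 75·3.7 − 40·0.8 = 0 → B_y = 309.5/3.8 = 81.4474 ≈ 81.45 kN.
ΣF_y = 0: A_y + 81.4474 − 75 − 40 = 0 → A_y = 33.55 kN.
ΣF_x = 0: A_x + 40 = 0 → A_x = -40.00 kN.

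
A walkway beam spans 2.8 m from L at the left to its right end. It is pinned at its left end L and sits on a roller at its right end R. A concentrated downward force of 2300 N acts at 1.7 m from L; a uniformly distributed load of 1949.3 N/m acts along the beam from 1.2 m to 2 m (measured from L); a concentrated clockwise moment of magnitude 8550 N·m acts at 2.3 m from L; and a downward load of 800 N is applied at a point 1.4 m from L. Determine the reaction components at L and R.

Resultant of the distributed load: 1949.3 × 0.8 = 1559.44 N at 1.6 m from L.
ΣM about L: R_y·2.8 − 2300·1.7 − (1949.3·0.8)·1.6 − 8550 − 800·1.4 = 0 → R_y = 16075.104/2.8 = 5741.11 ≈ 5741 N.
ΣF_y = 0: L_y + 5741.11 − 2300 − 1949.3·0.8 − 800 = 0 → L_y = -1082 N.
ΣF_x = 0: no horizontal applied forces, so L_x = 0.

L_x = 0, L_y = -1082 N, R_y = 5741 N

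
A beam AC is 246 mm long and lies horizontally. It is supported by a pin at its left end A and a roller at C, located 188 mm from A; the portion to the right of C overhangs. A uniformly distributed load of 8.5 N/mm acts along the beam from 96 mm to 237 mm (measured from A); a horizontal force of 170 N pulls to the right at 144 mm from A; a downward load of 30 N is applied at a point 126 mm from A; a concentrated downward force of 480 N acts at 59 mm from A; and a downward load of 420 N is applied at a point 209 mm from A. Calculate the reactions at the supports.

Resultant of the distributed load: 8.5 × 141 = 1198.5 N at 166.5 mm from A.
Moments about A: C_y·188 − (8.5·141)·166.5 − 30·126 − 480·59 − 420·209 = 0 → C_y = 319430.25/188 = 1699.1 ≈ 1699 N.
ΣF_y = 0: A_y + 1699.1 − 8.5·141 − 30 − 480 − 420 = 0 → A_y = 429.4 N.
ΣF_x = 0: A_x + 170 = 0 → A_x = -170.0 N.

A_x = -170.0 N, A_y = 429.4 N, C_y = 1699 N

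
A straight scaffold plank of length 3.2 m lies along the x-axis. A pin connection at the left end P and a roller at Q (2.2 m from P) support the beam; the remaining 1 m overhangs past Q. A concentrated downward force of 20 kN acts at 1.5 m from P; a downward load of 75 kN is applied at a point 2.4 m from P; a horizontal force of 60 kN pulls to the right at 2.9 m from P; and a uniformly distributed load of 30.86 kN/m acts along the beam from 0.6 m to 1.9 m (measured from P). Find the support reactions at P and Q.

Resultant of the distributed load: 30.86 × 1.3 = 40.118 kN at 1.25 m from P.
ΣM about P: Q_y·2.2 − 20·1.5 − 75·2.4 − (30.86·1.3)·1.25 = 0 → Q_y = 260.1475/2.2 = 118.249 ≈ 118.2 kN.
ΣF_y = 0: P_y + 118.249 − 20 − 75 − 30.86·1.3 = 0 → P_y = 16.87 kN.
ΣF_x = 0: P_x + 60 = 0 → P_x = -60.00 kN.

P_x = -60.00 kN, P_y = 16.87 kN, Q_y = 118.2 kN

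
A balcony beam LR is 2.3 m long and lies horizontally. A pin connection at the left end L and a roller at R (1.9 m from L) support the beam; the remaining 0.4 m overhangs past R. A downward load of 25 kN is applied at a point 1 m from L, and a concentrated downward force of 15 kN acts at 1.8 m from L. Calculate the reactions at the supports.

Moments about L: R_y·1.9 − 25·1 − 15·1.8 = 0 → R_y = 52/1.9 = 27.3684 ≈ 27.37 kN.
ΣF_y = 0: L_y + 27.3684 − 25 − 15 = 0 → L_y = 12.63 kN.
ΣF_x = 0: no horizontal applied forces, so L_x = 0.

L_x = 0, L_y = 12.63 kN, R_y = 27.37 kN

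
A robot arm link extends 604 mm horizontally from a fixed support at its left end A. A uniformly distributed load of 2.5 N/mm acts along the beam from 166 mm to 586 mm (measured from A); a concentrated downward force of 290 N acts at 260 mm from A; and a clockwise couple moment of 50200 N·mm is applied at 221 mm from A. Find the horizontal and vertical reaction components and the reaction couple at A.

Resultant of the distributed load: 2.5 × 420 = 1050 N at 376 mm from A.
ΣF_x = 0: A_x = 0.
ΣF_y = 0: A_y − 2.5·420 − 290 = 0 → A_y = 1340 N.
ΣM about A: M_A − (2.5·420)·376 − 290·260 − 50200 = 0 → M_A = 520400 N·mm.

A_x = 0, A_y = 1340 N, M_A = 520400 N·mm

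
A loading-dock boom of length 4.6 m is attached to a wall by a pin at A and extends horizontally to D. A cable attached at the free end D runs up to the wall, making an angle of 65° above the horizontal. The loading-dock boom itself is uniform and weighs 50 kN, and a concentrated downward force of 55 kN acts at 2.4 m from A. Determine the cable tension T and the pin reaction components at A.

ΣM about A: T·sin65°·4.6 − 50·2.3 − 55·2.4 = 0 → T = 247/(4.6·0.906308) = 59.2466 ≈ 59.25 kN.
ΣF_x = 0: A_x − T·cos65° = 0 → A_x = 59.2466 × 0.422618 = 25.04 kN.
ΣF_y = 0: A_y + T·sin65° − 50 − 55 = 0 → A_y = 105 − 59.2466 × 0.906308 = 51.30 kN.

T = 59.25 kN, A_x = 25.04 kN, A_y = 51.30 kN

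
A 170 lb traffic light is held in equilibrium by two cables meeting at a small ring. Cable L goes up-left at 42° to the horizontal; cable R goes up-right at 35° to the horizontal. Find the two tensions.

ΣF_x = 0: −T_L·cos42° + T_R·cos35° = 0 → T_R = 0.907212·T_L.
ΣF_y = 0: T_L·sin42° + T_R·sin35° = 170.
Substitute: T_L·(0.669131 + 0.907212·0.573576) = 170 → T_L = 142.919 ≈ 142.9 lb.
Then T_R = 0.907212 × 142.919 = 129.7 lb.

T_L = 142.9 lb, T_R = 129.7 lb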